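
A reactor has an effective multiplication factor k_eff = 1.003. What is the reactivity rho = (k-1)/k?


rho = (k_eff - 1) / k_eff
rho = (1.003 - 1) / 1.003
rho = 0.0029910

0.0029910


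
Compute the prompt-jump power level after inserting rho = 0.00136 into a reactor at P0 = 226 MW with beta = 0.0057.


P1/P0 = beta / (beta - rho)
P1/P0 = 0.0057 / (0.0057 - 0.00136) = 1.313364
P1 = 226 * 1.313364 = 296.82 MW

296.82


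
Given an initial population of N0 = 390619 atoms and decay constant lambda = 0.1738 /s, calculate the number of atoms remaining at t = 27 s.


N = N0 * exp(-lambda * t)
N = 390619 * exp(-0.1738 * 27)
N = 3579.2

3579.2


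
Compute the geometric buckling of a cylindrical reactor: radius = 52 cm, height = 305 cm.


B^2 = (2.405/R)^2 + (pi/H)^2
B^2 = (2.405/52)^2 + (pi/305)^2
B^2 = 0.0022452 /cm^2

0.0022452


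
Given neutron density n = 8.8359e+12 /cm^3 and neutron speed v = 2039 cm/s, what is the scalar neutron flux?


phi = n * v
phi = 8.8359e+12 * 2039
phi = 1.8016e+16 /cm^2/s

1.8016e+16


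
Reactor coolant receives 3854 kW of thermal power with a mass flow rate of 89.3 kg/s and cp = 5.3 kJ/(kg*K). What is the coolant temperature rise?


dT = Q / (m_dot * cp)
dT = 3854 / (89.3 * 5.3)
dT = 8.1430 C

8.1430


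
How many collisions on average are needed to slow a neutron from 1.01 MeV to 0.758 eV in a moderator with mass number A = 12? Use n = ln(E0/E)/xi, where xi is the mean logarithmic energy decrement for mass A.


xi = 1 + (A-1)^2/(2A)*ln((A-1)/(A+1)) = 0.1577690 (for A = 12)
n = ln(E0/E) / xi
n = ln(1.01e6 / 0.758) / 0.1577690
n = ln(1.332454e+06) / 0.1577690 = 89.387

89.387


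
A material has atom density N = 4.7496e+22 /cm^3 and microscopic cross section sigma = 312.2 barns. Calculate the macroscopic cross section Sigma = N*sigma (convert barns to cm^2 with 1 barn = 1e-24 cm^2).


Sigma = N * sigma_barns * 1e-24
Sigma = 4.7496e+22 * 312.2 * 1e-24
Sigma = 14.828 /cm

14.828


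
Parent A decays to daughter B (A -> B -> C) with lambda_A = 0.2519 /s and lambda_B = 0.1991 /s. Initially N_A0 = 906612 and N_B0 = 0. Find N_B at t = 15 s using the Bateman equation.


N_B(t) = lambda_A * N_A0 / (lambda_B - lambda_A) * [exp(-lambda_A*t) - exp(-lambda_B*t)]
exp(-0.2519*15) = 0.02285695; exp(-0.1991*15) = 0.05046375
N_B = 0.2519 * 906612 / (0.1991 - 0.2519) * (0.02285695 - 0.05046375)
N_B = 119408

119408


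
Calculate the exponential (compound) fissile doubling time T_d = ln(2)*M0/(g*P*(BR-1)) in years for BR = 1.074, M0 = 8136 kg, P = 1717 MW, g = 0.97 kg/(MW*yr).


Breeding gain G = BR - 1 = 1.074 - 1 = 0.074
Fissile production rate = g * P * G = 0.97 * 1717 * 0.074 = 123.24626 kg/yr
T_d = ln(2) * M0 / (g * P * G)
T_d = ln(2) * 8136 / 123.24626 = 45.758 yr

45.758


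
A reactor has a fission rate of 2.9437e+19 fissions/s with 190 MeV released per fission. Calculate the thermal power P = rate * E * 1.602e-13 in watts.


P = fission_rate * E_MeV * 1.602e-13
P = 2.9437e+19 * 190 * 1.602e-13
P = 8.9600e+08 W

8.9600e+08


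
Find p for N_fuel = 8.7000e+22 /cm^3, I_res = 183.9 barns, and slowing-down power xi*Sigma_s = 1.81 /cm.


p = exp(-N * I * 1e-24 / (xi*Sigma_s))
p = exp(-8.7000e+22 * 183.9 * 1e-24 / 1.81)
p = 1.4491e-04

1.4491e-04


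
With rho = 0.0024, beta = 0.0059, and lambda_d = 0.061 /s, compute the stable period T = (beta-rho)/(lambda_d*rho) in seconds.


T = (beta - rho) / (lambda_d * rho)
T = (0.0059 - 0.0024) / (0.061 * 0.0024)
T = 23.907 s

23.907


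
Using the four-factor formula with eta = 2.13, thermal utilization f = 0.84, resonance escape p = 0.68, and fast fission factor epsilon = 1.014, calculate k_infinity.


k_inf = eta * f * p * epsilon
k_inf = 2.13 * 0.84 * 0.68 * 1.014
k_inf = 1.2337

1.2337


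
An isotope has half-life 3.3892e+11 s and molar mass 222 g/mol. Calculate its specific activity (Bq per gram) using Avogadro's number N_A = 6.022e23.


lambda = ln(2) / t_half = ln(2) / 3.3892e+11 = 2.045165e-12 /s
SA = lambda * N_A / M
SA = 2.045165e-12 * 6.022e23 / 222
SA = 5.5477e+09 Bq/g

5.5477e+09


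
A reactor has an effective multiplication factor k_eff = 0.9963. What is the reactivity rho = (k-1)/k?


rho = (k_eff - 1) / k_eff
rho = (0.9963 - 1) / 0.9963
rho = -0.0037137

-0.0037137


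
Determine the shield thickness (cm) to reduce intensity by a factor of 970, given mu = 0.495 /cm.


x = ln(factor) / mu
x = ln(970) / 0.495
x = 13.894 cm

13.894


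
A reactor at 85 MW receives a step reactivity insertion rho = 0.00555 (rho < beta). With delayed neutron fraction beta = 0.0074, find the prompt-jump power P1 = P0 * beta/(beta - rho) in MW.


P1/P0 = beta / (beta - rho)
P1/P0 = 0.0074 / (0.0074 - 0.00555) = 4.000000
P1 = 85 * 4.000000 = 340.00 MW

340.00


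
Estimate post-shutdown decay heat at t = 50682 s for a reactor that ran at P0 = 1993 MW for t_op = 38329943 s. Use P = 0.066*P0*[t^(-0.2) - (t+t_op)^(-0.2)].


P/P0 = 0.066 * [t^(-0.2) - (t + t_op)^(-0.2)]
P/P0 = 0.066 * [50682^(-0.2) - (50682 + 38329943)^(-0.2)]
P/P0 = 0.066 * [0.1145590 - 0.03042129] = 0.005553089
P = 1993 * 0.005553089 = 11.067 MW

11.067


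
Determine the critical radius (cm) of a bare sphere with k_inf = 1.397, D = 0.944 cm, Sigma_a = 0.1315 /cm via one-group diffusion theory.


L^2 = D / Sigma_a = 0.944 / 0.1315 = 7.178707 cm^2
B_m^2 = (k_inf - 1) / L^2 = (1.397 - 1) / 7.178707 = 0.05530244 /cm^2
For a bare sphere: B_g = pi/R, so R_c = pi / sqrt(B_m^2)
R_c = pi / sqrt(0.05530244) = 13.359 cm

13.359


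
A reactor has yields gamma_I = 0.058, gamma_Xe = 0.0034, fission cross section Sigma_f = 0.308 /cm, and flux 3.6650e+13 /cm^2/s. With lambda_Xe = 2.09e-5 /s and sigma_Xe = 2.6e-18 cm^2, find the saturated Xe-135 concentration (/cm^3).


Xe_eq = (gamma_I + gamma_Xe) * Sigma_f * phi / (lambda_Xe + sigma_Xe * phi)
Numerator = (0.058 + 0.0034) * 0.308 * 3.6650e+13 = 6.930955e+11
Denominator = 2.09e-5 + 2.6e-18 * 3.6650e+13 = 1.161900e-04
Xe_eq = 6.930955e+11 / 1.161900e-04 = 5.9652e+15 /cm^3

5.9652e+15


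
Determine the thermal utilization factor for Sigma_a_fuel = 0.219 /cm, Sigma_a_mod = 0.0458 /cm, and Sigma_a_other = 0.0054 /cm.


f = Sigma_a_fuel / (Sigma_a_fuel + Sigma_a_mod + Sigma_a_other)
f = 0.219 / (0.219 + 0.0458 + 0.0054)
f = 0.81051

0.81051


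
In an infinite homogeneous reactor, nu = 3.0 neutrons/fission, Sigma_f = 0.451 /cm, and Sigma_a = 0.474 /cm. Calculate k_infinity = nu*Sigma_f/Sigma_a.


k_inf = nu * Sigma_f / Sigma_a
k_inf = 3.0 * 0.451 / 0.474
k_inf = 2.8544

2.8544


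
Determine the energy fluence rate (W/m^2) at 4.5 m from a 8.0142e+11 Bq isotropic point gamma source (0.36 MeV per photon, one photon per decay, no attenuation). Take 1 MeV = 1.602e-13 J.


psi = A * E * 1.602e-13 / (4*pi*r^2)
psi = 8.0142e+11 * 0.36 * 1.602e-13 / (4*pi*4.5^2)
psi = 1.8163e-04 W/m^2

1.8163e-04


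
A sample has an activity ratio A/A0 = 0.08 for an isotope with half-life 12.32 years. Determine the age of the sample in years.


lambda = ln(2) / t_half = ln(2) / 12.32 = 0.05626195 /yr
t = -ln(A/A0) / lambda
t = -ln(0.08) / 0.05626195
t = 44.892 yr

44.892


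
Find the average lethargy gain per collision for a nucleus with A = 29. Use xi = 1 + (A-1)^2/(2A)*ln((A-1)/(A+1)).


xi = 1 + (A-1)^2/(2A) * ln((A-1)/(A+1))
xi = 1 + (29-1)^2/(2*29) * ln((29-1)/(29 +1))
xi = 0.067407

0.067407


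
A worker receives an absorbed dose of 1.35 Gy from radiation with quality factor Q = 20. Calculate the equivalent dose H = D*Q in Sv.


H = D * Q
H = 1.35 * 20
H = 27.000 Sv

27.000


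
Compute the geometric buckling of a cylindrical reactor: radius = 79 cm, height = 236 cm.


B^2 = (2.405/R)^2 + (pi/H)^2
B^2 = (2.405/79)^2 + (pi/236)^2
B^2 = 0.0011040 /cm^2

0.0011040


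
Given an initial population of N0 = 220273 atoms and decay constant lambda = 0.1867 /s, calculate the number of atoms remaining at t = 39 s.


N = N0 * exp(-lambda * t)
N = 220273 * exp(-0.1867 * 39)
N = 151.61

151.61


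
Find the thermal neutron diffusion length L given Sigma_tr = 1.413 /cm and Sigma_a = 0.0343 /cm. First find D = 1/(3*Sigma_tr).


D = 1 / (3 * Sigma_tr) = 1 / (3 * 1.413) = 0.2359047 cm
L = sqrt(D / Sigma_a)
L = sqrt(0.2359047 / 0.0343)
L = 2.6225 cm

2.6225


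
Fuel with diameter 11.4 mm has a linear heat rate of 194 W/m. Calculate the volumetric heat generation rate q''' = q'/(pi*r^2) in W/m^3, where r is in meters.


r = D / 2 / 1000 = 11.4 / 2 / 1000 = 0.0057 m
q''' = q' / (pi * r^2)
q''' = 194 / (pi * 0.0057^2)
q''' = 1.9006e+06 W/m^3

1.9006e+06


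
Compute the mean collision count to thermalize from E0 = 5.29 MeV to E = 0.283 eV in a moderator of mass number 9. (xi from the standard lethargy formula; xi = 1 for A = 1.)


xi = 1 + (A-1)^2/(2A)*ln((A-1)/(A+1)) = 0.2066007 (for A = 9)
n = ln(E0/E) / xi
n = ln(5.29e6 / 0.283) / 0.2066007
n = ln(1.869258e+07) / 0.2066007 = 81.043

81.043


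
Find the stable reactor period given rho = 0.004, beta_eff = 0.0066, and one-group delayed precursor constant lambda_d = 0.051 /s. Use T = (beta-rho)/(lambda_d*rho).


T = (beta - rho) / (lambda_d * rho)
T = (0.0066 - 0.004) / (0.051 * 0.004)
T = 12.745 s

12.745


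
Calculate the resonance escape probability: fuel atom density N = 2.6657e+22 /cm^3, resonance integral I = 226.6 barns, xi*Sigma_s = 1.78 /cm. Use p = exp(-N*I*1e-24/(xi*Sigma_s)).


p = exp(-N * I * 1e-24 / (xi*Sigma_s))
p = exp(-2.6657e+22 * 226.6 * 1e-24 / 1.78)
p = 0.033590

0.033590


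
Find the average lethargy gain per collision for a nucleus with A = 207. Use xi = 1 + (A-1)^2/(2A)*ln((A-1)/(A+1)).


xi = 1 + (A-1)^2/(2A) * ln((A-1)/(A+1))
xi = 1 + (207-1)^2/(2*207) * ln((207-1)/(207 +1))
xi = 0.0096308

0.0096308


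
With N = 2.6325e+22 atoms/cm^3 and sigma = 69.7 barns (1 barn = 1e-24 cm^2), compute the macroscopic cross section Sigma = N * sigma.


Sigma = N * sigma_barns * 1e-24
Sigma = 2.6325e+22 * 69.7 * 1e-24
Sigma = 1.8349 /cm

1.8349


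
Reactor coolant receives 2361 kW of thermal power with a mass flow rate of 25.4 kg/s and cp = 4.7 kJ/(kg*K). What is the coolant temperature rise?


dT = Q / (m_dot * cp)
dT = 2361 / (25.4 * 4.7)
dT = 19.777 C

19.777


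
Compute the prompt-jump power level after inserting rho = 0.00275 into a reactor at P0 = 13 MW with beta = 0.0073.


P1/P0 = beta / (beta - rho)
P1/P0 = 0.0073 / (0.0073 - 0.00275) = 1.604396
P1 = 13 * 1.604396 = 20.857 MW

20.857


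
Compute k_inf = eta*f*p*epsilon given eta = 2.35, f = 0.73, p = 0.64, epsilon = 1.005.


k_inf = eta * f * p * epsilon
k_inf = 2.35 * 0.73 * 0.64 * 1.005
k_inf = 1.1034

1.1034


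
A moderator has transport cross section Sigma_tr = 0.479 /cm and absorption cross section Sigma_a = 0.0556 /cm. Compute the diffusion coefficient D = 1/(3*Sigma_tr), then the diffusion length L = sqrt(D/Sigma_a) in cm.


D = 1 / (3 * Sigma_tr) = 1 / (3 * 0.479) = 0.6958942 cm
L = sqrt(D / Sigma_a)
L = sqrt(0.6958942 / 0.0556)
L = 3.5378 cm

3.5378


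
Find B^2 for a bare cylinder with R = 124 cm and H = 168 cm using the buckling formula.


B^2 = (2.405/R)^2 + (pi/H)^2
B^2 = (2.405/124)^2 + (pi/168)^2
B^2 = 7.2586e-04 /cm^2

7.2586e-04


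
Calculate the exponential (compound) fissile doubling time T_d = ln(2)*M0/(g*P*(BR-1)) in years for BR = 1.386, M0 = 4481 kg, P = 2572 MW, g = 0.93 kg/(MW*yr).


Breeding gain G = BR - 1 = 1.386 - 1 = 0.386
Fissile production rate = g * P * G = 0.93 * 2572 * 0.386 = 923.29656 kg/yr
T_d = ln(2) * M0 / (g * P * G)
T_d = ln(2) * 4481 / 923.29656 = 3.3640 yr

3.3640


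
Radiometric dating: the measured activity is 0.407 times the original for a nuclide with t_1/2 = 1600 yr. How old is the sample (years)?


lambda = ln(2) / t_half = ln(2) / 1600 = 4.332170e-04 /yr
t = -ln(A/A0) / lambda
t = -ln(0.407) / 4.332170e-04
t = 2075.0 yr

2075.0


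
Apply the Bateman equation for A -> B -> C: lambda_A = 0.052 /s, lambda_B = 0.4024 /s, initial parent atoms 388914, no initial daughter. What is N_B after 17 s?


N_B(t) = lambda_A * N_A0 / (lambda_B - lambda_A) * [exp(-lambda_A*t) - exp(-lambda_B*t)]
exp(-0.052*17) = 0.4131271; exp(-0.4024*17) = 0.001069248
N_B = 0.052 * 388914 / (0.4024 - 0.052) * (0.4131271 - 0.001069248)
N_B = 23782

23782


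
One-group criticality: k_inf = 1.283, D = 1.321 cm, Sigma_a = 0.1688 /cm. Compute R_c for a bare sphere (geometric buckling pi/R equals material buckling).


L^2 = D / Sigma_a = 1.321 / 0.1688 = 7.825829 cm^2
B_m^2 = (k_inf - 1) / L^2 = (1.283 - 1) / 7.825829 = 0.03616230 /cm^2
For a bare sphere: B_g = pi/R, so R_c = pi / sqrt(B_m^2)
R_c = pi / sqrt(0.03616230) = 16.520 cm

16.520


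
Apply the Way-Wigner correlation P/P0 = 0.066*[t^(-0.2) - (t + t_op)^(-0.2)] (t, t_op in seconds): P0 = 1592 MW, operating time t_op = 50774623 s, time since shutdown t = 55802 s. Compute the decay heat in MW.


P/P0 = 0.066 * [t^(-0.2) - (t + t_op)^(-0.2)]
P/P0 = 0.066 * [55802^(-0.2) - (55802 + 50774623)^(-0.2)]
P/P0 = 0.066 * [0.1123751 - 0.02875910] = 0.005518656
P = 1592 * 0.005518656 = 8.7857 MW

8.7857


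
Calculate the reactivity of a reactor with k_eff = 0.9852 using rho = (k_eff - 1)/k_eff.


rho = (k_eff - 1) / k_eff
rho = (0.9852 - 1) / 0.9852
rho = -0.015022

-0.015022


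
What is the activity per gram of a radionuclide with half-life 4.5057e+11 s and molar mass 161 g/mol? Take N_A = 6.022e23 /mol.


lambda = ln(2) / t_half = ln(2) / 4.5057e+11 = 1.538378e-12 /s
SA = lambda * N_A / M
SA = 1.538378e-12 * 6.022e23 / 161
SA = 5.7541e+09 Bq/g

5.7541e+09


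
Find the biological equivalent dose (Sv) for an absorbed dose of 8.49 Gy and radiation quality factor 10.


H = D * Q
H = 8.49 * 10
H = 84.900 Sv

84.900


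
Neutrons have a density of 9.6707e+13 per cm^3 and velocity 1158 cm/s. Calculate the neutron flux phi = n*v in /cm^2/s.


phi = n * v
phi = 9.6707e+13 * 1158
phi = 1.1199e+17 /cm^2/s

1.1199e+17


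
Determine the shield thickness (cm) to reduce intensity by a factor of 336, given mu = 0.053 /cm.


x = ln(factor) / mu
x = ln(336) / 0.053
x = 109.76 cm

109.76


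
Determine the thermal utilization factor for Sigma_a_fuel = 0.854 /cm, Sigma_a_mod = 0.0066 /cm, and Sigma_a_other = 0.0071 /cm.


f = Sigma_a_fuel / (Sigma_a_fuel + Sigma_a_mod + Sigma_a_other)
f = 0.854 / (0.854 + 0.0066 + 0.0071)
f = 0.98421

0.98421


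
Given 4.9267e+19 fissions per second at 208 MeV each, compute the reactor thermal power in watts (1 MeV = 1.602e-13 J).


P = fission_rate * E_MeV * 1.602e-13
P = 4.9267e+19 * 208 * 1.602e-13
P = 1.6417e+09 W

1.6417e+09


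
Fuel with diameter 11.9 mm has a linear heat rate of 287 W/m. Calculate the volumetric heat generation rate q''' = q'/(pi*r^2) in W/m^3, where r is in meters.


r = D / 2 / 1000 = 11.9 / 2 / 1000 = 0.00595 m
q''' = q' / (pi * r^2)
q''' = 287 / (pi * 0.00595^2)
q''' = 2.5805e+06 W/m^3

2.5805e+06


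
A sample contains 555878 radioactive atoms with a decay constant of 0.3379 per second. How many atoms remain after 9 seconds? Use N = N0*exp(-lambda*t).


N = N0 * exp(-lambda * t)
N = 555878 * exp(-0.3379 * 9)
N = 26561

26561


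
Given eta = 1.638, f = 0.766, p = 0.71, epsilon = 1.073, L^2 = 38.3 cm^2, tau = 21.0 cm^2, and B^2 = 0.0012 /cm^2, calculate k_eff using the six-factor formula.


k_inf = eta*f*p*eps = 1.638*0.766*0.71*1.073 = 0.9558742
P_TNL = 1/(1 + L^2*B^2) = 1/(1 + 38.3*0.0012) = 0.9560595
P_FNL = exp(-B^2*tau) = exp(-0.0012*21.0) = 0.9751149
k_eff = k_inf * P_TNL * P_FNL = 0.9558742 * 0.9560595 * 0.9751149
k_eff = 0.89113

0.89113


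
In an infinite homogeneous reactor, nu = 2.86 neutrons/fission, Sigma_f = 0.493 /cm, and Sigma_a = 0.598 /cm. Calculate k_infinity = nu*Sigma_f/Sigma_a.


k_inf = nu * Sigma_f / Sigma_a
k_inf = 2.86 * 0.493 / 0.598
k_inf = 2.3578

2.3578


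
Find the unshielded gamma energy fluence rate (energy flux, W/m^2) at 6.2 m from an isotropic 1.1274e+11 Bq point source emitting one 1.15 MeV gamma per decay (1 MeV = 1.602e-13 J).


psi = A * E * 1.602e-13 / (4*pi*r^2)
psi = 1.1274e+11 * 1.15 * 1.602e-13 / (4*pi*6.2^2)
psi = 4.2998e-05 W/m^2

4.2998e-05


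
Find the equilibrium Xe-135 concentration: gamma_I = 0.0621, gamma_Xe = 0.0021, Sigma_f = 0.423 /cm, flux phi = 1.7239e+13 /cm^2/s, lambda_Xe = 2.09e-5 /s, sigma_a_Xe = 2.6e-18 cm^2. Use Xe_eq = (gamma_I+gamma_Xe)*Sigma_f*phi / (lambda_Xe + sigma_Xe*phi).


Xe_eq = (gamma_I + gamma_Xe) * Sigma_f * phi / (lambda_Xe + sigma_Xe * phi)
Numerator = (0.0621 + 0.0021) * 0.423 * 1.7239e+13 = 4.681526e+11
Denominator = 2.09e-5 + 2.6e-18 * 1.7239e+13 = 6.572140e-05
Xe_eq = 4.681526e+11 / 6.572140e-05 = 7.1233e+15 /cm^3

7.1233e+15


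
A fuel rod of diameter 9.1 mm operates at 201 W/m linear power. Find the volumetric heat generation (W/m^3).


r = D / 2 / 1000 = 9.1 / 2 / 1000 = 0.00455 m
q''' = q' / (pi * r^2)
q''' = 201 / (pi * 0.00455^2)
q''' = 3.0905e+06 W/m^3

3.0905e+06


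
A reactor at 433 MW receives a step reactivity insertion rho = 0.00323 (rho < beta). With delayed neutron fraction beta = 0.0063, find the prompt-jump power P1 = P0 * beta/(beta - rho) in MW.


P1/P0 = beta / (beta - rho)
P1/P0 = 0.0063 / (0.0063 - 0.00323) = 2.052117
P1 = 433 * 2.052117 = 888.57 MW

888.57


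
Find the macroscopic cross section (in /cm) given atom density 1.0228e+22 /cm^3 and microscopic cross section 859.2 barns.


Sigma = N * sigma_barns * 1e-24
Sigma = 1.0228e+22 * 859.2 * 1e-24
Sigma = 8.7879 /cm

8.7879


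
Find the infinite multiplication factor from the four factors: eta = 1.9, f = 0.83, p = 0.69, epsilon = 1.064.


k_inf = eta * f * p * epsilon
k_inf = 1.9 * 0.83 * 0.69 * 1.064
k_inf = 1.1578

1.1578


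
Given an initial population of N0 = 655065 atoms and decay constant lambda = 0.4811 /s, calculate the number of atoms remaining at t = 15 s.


N = N0 * exp(-lambda * t)
N = 655065 * exp(-0.4811 * 15)
N = 481.06

481.06


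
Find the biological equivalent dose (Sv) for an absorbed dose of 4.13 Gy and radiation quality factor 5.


H = D * Q
H = 4.13 * 5
H = 20.650 Sv

20.650


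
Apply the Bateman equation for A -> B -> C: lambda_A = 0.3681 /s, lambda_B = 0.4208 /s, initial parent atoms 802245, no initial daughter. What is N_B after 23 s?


N_B(t) = lambda_A * N_A0 / (lambda_B - lambda_A) * [exp(-lambda_A*t) - exp(-lambda_B*t)]
exp(-0.3681*23) = 2.104421e-04; exp(-0.4208*23) = 6.262162e-05
N_B = 0.3681 * 802245 / (0.4208 - 0.3681) * (2.104421e-04 - 6.262162e-05)
N_B = 828.32

828.32


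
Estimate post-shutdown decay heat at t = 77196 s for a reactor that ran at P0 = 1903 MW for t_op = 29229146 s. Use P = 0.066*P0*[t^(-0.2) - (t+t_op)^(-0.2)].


P/P0 = 0.066 * [t^(-0.2) - (t + t_op)^(-0.2)]
P/P0 = 0.066 * [77196^(-0.2) - (77196 + 29229146)^(-0.2)]
P/P0 = 0.066 * [0.1053128 - 0.03210759] = 0.004831544
P = 1903 * 0.004831544 = 9.1944 MW

9.1944


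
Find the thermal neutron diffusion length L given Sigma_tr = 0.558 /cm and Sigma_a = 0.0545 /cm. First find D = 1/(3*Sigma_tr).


D = 1 / (3 * Sigma_tr) = 1 / (3 * 0.558) = 0.5973716 cm
L = sqrt(D / Sigma_a)
L = sqrt(0.5973716 / 0.0545)
L = 3.3107 cm

3.3107


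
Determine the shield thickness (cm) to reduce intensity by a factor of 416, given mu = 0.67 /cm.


x = ln(factor) / mu
x = ln(416) / 0.67
x = 9.0010 cm

9.0010


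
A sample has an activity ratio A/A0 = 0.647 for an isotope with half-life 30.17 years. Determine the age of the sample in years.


lambda = ln(2) / t_half = ln(2) / 30.17 = 0.02297472 /yr
t = -ln(A/A0) / lambda
t = -ln(0.647) / 0.02297472
t = 18.952 yr

18.952


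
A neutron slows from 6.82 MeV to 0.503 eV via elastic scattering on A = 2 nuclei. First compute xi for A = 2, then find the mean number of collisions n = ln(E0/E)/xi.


xi = 1 + (A-1)^2/(2A)*ln((A-1)/(A+1)) = 0.7253469 (for A = 2)
n = ln(E0/E) / xi
n = ln(6.82e6 / 0.503) / 0.7253469
n = ln(1.355865e+07) / 0.7253469 = 22.641

22.641


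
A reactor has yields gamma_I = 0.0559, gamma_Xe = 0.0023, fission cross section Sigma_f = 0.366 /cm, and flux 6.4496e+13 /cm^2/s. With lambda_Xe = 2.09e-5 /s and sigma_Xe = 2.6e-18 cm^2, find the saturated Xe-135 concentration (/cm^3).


Xe_eq = (gamma_I + gamma_Xe) * Sigma_f * phi / (lambda_Xe + sigma_Xe * phi)
Numerator = (0.0559 + 0.0023) * 0.366 * 6.4496e+13 = 1.373842e+12
Denominator = 2.09e-5 + 2.6e-18 * 6.4496e+13 = 1.885896e-04
Xe_eq = 1.373842e+12 / 1.885896e-04 = 7.2848e+15 /cm^3

7.2848e+15


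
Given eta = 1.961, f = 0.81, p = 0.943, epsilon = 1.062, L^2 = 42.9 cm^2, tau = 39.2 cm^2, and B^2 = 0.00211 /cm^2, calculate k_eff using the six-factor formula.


k_inf = eta*f*p*eps = 1.961*0.81*0.943*1.062 = 1.590739
P_TNL = 1/(1 + L^2*B^2) = 1/(1 + 42.9*0.00211) = 0.9169946
P_FNL = exp(-B^2*tau) = exp(-0.00211*39.2) = 0.9206162
k_eff = k_inf * P_TNL * P_FNL = 1.590739 * 0.9169946 * 0.9206162
k_eff = 1.3429

1.3429


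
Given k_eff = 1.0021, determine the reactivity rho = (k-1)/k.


rho = (k_eff - 1) / k_eff
rho = (1.0021 - 1) / 1.0021
rho = 0.0020956

0.0020956


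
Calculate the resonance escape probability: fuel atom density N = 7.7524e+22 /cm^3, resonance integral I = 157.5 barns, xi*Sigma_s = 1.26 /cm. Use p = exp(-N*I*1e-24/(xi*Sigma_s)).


p = exp(-N * I * 1e-24 / (xi*Sigma_s))
p = exp(-7.7524e+22 * 157.5 * 1e-24 / 1.26)
p = 6.1868e-05

6.1868e-05


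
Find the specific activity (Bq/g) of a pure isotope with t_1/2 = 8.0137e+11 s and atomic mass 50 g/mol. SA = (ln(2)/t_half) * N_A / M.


lambda = ln(2) / t_half = ln(2) / 8.0137e+11 = 8.649527e-13 /s
SA = lambda * N_A / M
SA = 8.649527e-13 * 6.022e23 / 50
SA = 1.0417e+10 Bq/g

1.0417e+10


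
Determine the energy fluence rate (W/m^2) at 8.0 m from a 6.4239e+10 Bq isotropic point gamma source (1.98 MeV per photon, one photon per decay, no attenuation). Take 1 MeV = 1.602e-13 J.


psi = A * E * 1.602e-13 / (4*pi*r^2)
psi = 6.4239e+10 * 1.98 * 1.602e-13 / (4*pi*8.0^2)
psi = 2.5336e-05 W/m^2

2.5336e-05


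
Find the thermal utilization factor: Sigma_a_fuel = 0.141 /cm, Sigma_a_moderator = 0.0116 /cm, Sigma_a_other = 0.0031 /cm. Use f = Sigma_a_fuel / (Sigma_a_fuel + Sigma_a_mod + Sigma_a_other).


f = Sigma_a_fuel / (Sigma_a_fuel + Sigma_a_mod + Sigma_a_other)
f = 0.141 / (0.141 + 0.0116 + 0.0031)
f = 0.90559

0.90559


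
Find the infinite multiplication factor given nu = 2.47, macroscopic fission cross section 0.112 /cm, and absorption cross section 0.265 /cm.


k_inf = nu * Sigma_f / Sigma_a
k_inf = 2.47 * 0.112 / 0.265
k_inf = 1.0439

1.0439


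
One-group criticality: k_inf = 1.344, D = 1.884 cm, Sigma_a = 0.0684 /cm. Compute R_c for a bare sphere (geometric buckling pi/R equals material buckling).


L^2 = D / Sigma_a = 1.884 / 0.0684 = 27.54386 cm^2
B_m^2 = (k_inf - 1) / L^2 = (1.344 - 1) / 27.54386 = 0.01248917 /cm^2
For a bare sphere: B_g = pi/R, so R_c = pi / sqrt(B_m^2)
R_c = pi / sqrt(0.01248917) = 28.111 cm

28.111


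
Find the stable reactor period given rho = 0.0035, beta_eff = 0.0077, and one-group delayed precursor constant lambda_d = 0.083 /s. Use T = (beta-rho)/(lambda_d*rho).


T = (beta - rho) / (lambda_d * rho)
T = (0.0077 - 0.0035) / (0.083 * 0.0035)
T = 14.458 s

14.458


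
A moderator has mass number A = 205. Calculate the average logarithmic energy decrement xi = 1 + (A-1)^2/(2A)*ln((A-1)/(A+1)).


xi = 1 + (A-1)^2/(2A) * ln((A-1)/(A+1))
xi = 1 + (205-1)^2/(2*205) * ln((205-1)/(205 +1))
xi = 0.0097244

0.0097244


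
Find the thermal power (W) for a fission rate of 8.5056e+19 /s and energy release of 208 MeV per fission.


P = fission_rate * E_MeV * 1.602e-13
P = 8.5056e+19 * 208 * 1.602e-13
P = 2.8342e+09 W

2.8342e+09


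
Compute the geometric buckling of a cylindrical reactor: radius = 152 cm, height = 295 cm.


B^2 = (2.405/R)^2 + (pi/H)^2
B^2 = (2.405/152)^2 + (pi/295)^2
B^2 = 3.6376e-04 /cm^2

3.6376e-04


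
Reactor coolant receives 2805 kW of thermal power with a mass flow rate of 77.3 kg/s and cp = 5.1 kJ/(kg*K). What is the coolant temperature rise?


dT = Q / (m_dot * cp)
dT = 2805 / (77.3 * 5.1)
dT = 7.1151 C

7.1151


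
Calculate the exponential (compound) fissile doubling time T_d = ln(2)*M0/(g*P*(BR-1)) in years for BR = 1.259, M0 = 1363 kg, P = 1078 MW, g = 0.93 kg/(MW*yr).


Breeding gain G = BR - 1 = 1.259 - 1 = 0.259
Fissile production rate = g * P * G = 0.93 * 1078 * 0.259 = 259.65786 kg/yr
T_d = ln(2) * M0 / (g * P * G)
T_d = ln(2) * 1363 / 259.65786 = 3.6385 yr

3.6385


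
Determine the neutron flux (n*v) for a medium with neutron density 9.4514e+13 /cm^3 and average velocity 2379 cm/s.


phi = n * v
phi = 9.4514e+13 * 2379
phi = 2.2485e+17 /cm^2/s

2.2485e+17


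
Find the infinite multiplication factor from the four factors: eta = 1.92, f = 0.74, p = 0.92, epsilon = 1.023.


k_inf = eta * f * p * epsilon
k_inf = 1.92 * 0.74 * 0.92 * 1.023
k_inf = 1.3372

1.3372


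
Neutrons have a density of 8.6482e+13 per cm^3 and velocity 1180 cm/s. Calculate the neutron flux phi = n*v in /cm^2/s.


phi = n * v
phi = 8.6482e+13 * 1180
phi = 1.0205e+17 /cm^2/s

1.0205e+17


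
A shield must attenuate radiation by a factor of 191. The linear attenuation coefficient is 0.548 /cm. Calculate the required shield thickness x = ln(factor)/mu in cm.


x = ln(factor) / mu
x = ln(191) / 0.548
x = 9.5844 cm

9.5844


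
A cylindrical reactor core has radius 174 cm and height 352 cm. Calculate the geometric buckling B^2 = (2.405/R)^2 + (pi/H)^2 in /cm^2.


B^2 = (2.405/R)^2 + (pi/H)^2
B^2 = (2.405/174)^2 + (pi/352)^2
B^2 = 2.7070e-04 /cm^2

2.7070e-04


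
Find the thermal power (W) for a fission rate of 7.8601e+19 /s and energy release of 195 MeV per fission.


P = fission_rate * E_MeV * 1.602e-13
P = 7.8601e+19 * 195 * 1.602e-13
P = 2.4554e+09 W

2.4554e+09


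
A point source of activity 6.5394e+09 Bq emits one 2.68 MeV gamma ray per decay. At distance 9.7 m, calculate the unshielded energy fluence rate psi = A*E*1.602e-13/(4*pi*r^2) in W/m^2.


psi = A * E * 1.602e-13 / (4*pi*r^2)
psi = 6.5394e+09 * 2.68 * 1.602e-13 / (4*pi*9.7^2)
psi = 2.3746e-06 W/m^2

2.3746e-06


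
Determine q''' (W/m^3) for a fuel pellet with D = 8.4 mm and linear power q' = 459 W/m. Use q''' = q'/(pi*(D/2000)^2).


r = D / 2 / 1000 = 8.4 / 2 / 1000 = 0.0042 m
q''' = q' / (pi * r^2)
q''' = 459 / (pi * 0.0042^2)
q''' = 8.2826e+06 W/m^3

8.2826e+06


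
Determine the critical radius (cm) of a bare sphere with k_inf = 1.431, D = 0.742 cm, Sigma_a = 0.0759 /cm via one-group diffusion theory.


L^2 = D / Sigma_a = 0.742 / 0.0759 = 9.776021 cm^2
B_m^2 = (k_inf - 1) / L^2 = (1.431 - 1) / 9.776021 = 0.04408747 /cm^2
For a bare sphere: B_g = pi/R, so R_c = pi / sqrt(B_m^2)
R_c = pi / sqrt(0.04408747) = 14.962 cm

14.962


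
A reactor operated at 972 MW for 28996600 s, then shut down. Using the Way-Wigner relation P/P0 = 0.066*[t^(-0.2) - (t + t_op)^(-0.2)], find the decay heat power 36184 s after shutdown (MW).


P/P0 = 0.066 * [t^(-0.2) - (t + t_op)^(-0.2)]
P/P0 = 0.066 * [36184^(-0.2) - (36184 + 28996600)^(-0.2)]
P/P0 = 0.066 * [0.1225453 - 0.03216787] = 0.005964910
P = 972 * 0.005964910 = 5.7979 MW

5.7979


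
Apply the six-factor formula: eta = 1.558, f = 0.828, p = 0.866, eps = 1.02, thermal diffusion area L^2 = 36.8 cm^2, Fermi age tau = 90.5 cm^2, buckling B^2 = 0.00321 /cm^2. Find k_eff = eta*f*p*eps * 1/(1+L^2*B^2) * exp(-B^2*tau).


k_inf = eta*f*p*eps = 1.558*0.828*0.866*1.02 = 1.139504
P_TNL = 1/(1 + L^2*B^2) = 1/(1 + 36.8*0.00321) = 0.8943520
P_FNL = exp(-B^2*tau) = exp(-0.00321*90.5) = 0.7478858
k_eff = k_inf * P_TNL * P_FNL = 1.139504 * 0.8943520 * 0.7478858
k_eff = 0.76218

0.76218


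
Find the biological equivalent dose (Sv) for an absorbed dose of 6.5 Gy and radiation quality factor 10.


H = D * Q
H = 6.5 * 10
H = 65.000 Sv

65.000


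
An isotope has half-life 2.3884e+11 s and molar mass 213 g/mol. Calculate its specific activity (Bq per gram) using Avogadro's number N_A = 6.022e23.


lambda = ln(2) / t_half = ln(2) / 2.3884e+11 = 2.902140e-12 /s
SA = lambda * N_A / M
SA = 2.902140e-12 * 6.022e23 / 213
SA = 8.2050e+09 Bq/g

8.2050e+09


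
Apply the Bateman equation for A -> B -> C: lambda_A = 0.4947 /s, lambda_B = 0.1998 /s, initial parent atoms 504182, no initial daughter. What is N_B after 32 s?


N_B(t) = lambda_A * N_A0 / (lambda_B - lambda_A) * [exp(-lambda_A*t) - exp(-lambda_B*t)]
exp(-0.4947*32) = 1.333351e-07; exp(-0.1998*32) = 0.001672225
N_B = 0.4947 * 504182 / (0.1998 - 0.4947) * (1.333351e-07 - 0.001672225)
N_B = 1414.2

1414.2


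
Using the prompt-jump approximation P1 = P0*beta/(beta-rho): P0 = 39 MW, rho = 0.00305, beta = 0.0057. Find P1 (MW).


P1/P0 = beta / (beta - rho)
P1/P0 = 0.0057 / (0.0057 - 0.00305) = 2.150943
P1 = 39 * 2.150943 = 83.887 MW

83.887


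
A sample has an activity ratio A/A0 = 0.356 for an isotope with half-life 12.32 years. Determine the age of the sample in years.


lambda = ln(2) / t_half = ln(2) / 12.32 = 0.05626195 /yr
t = -ln(A/A0) / lambda
t = -ln(0.356) / 0.05626195
t = 18.357 yr

18.357


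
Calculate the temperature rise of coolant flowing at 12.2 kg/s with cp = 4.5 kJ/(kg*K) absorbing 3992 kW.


dT = Q / (m_dot * cp)
dT = 3992 / (12.2 * 4.5)
dT = 72.714 C

72.714


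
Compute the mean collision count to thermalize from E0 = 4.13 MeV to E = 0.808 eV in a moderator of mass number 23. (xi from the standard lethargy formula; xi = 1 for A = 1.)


xi = 1 + (A-1)^2/(2A)*ln((A-1)/(A+1)) = 0.08448899 (for A = 23)
n = ln(E0/E) / xi
n = ln(4.13e6 / 0.808) / 0.08448899
n = ln(5.111386e+06) / 0.08448899 = 182.83

182.83


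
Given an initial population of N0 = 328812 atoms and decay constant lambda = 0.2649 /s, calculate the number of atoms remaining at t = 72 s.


N = N0 * exp(-lambda * t)
N = 328812 * exp(-0.2649 * 72)
N = 0.0017129

0.0017129


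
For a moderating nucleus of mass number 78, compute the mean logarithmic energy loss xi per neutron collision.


xi = 1 + (A-1)^2/(2A) * ln((A-1)/(A+1))
xi = 1 + (78-1)^2/(2*78) * ln((78-1)/(78 +1))
xi = 0.025423

0.025423


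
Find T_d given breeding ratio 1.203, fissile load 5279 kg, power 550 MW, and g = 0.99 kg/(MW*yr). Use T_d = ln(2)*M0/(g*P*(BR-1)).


Breeding gain G = BR - 1 = 1.203 - 1 = 0.203
Fissile production rate = g * P * G = 0.99 * 550 * 0.203 = 110.5335 kg/yr
T_d = ln(2) * M0 / (g * P * G)
T_d = ln(2) * 5279 / 110.5335 = 33.104 yr

33.104


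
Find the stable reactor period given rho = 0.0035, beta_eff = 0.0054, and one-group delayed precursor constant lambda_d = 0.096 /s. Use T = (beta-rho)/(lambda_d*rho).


T = (beta - rho) / (lambda_d * rho)
T = (0.0054 - 0.0035) / (0.096 * 0.0035)
T = 5.6548 s

5.6548


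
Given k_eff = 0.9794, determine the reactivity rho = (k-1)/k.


rho = (k_eff - 1) / k_eff
rho = (0.9794 - 1) / 0.9794
rho = -0.021033

-0.021033


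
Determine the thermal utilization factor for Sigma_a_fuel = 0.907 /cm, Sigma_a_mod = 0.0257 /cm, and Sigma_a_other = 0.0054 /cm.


f = Sigma_a_fuel / (Sigma_a_fuel + Sigma_a_mod + Sigma_a_other)
f = 0.907 / (0.907 + 0.0257 + 0.0054)
f = 0.96685

0.96685


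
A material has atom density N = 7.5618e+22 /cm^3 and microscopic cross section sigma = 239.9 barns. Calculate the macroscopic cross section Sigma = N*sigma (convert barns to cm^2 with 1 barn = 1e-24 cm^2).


Sigma = N * sigma_barns * 1e-24
Sigma = 7.5618e+22 * 239.9 * 1e-24
Sigma = 18.141 /cm

18.141


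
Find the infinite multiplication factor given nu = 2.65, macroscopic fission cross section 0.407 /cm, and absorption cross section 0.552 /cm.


k_inf = nu * Sigma_f / Sigma_a
k_inf = 2.65 * 0.407 / 0.552
k_inf = 1.9539

1.9539


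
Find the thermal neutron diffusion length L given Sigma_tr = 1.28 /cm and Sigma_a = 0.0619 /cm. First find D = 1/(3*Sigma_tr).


D = 1 / (3 * Sigma_tr) = 1 / (3 * 1.28) = 0.2604167 cm
L = sqrt(D / Sigma_a)
L = sqrt(0.2604167 / 0.0619)
L = 2.0511 cm

2.0511


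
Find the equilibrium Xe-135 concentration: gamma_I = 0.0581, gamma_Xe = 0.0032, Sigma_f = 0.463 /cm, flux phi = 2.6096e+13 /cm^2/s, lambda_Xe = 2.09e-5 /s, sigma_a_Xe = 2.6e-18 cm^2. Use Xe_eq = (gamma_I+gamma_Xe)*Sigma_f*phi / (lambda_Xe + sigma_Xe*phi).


Xe_eq = (gamma_I + gamma_Xe) * Sigma_f * phi / (lambda_Xe + sigma_Xe * phi)
Numerator = (0.0581 + 0.0032) * 0.463 * 2.6096e+13 = 7.406541e+11
Denominator = 2.09e-5 + 2.6e-18 * 2.6096e+13 = 8.874960e-05
Xe_eq = 7.406541e+11 / 8.874960e-05 = 8.3454e+15 /cm^3

8.3454e+15


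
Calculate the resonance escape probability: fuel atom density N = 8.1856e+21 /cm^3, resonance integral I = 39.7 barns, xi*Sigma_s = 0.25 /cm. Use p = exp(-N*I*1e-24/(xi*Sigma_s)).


p = exp(-N * I * 1e-24 / (xi*Sigma_s))
p = exp(-8.1856e+21 * 39.7 * 1e-24 / 0.25)
p = 0.27257

0.27257


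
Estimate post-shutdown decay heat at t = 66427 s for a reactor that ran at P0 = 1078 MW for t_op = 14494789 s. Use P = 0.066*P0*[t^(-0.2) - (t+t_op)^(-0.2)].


P/P0 = 0.066 * [t^(-0.2) - (t + t_op)^(-0.2)]
P/P0 = 0.066 * [66427^(-0.2) - (66427 + 14494789)^(-0.2)]
P/P0 = 0.066 * [0.1085253 - 0.03692840] = 0.004725395
P = 1078 * 0.004725395 = 5.0940 MW

5.0940


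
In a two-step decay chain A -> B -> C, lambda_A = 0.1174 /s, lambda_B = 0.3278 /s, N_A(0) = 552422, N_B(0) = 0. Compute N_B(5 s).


N_B(t) = lambda_A * N_A0 / (lambda_B - lambda_A) * [exp(-lambda_A*t) - exp(-lambda_B*t)]
exp(-0.1174*5) = 0.5559928; exp(-0.3278*5) = 0.1941741
N_B = 0.1174 * 552422 / (0.3278 - 0.1174) * (0.5559928 - 0.1941741)
N_B = 111528

111528


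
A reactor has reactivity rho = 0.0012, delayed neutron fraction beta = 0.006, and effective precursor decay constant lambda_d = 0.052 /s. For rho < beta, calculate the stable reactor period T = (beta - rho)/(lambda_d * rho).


T = (beta - rho) / (lambda_d * rho)
T = (0.006 - 0.0012) / (0.052 * 0.0012)
T = 76.923 s

76.923


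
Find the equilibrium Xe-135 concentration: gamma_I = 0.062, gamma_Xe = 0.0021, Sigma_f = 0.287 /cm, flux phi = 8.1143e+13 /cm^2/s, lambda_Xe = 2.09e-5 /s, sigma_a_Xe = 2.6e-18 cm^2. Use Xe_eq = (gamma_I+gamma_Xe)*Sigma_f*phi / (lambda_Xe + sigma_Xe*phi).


Xe_eq = (gamma_I + gamma_Xe) * Sigma_f * phi / (lambda_Xe + sigma_Xe * phi)
Numerator = (0.062 + 0.0021) * 0.287 * 8.1143e+13 = 1.492763e+12
Denominator = 2.09e-5 + 2.6e-18 * 8.1143e+13 = 2.318718e-04
Xe_eq = 1.492763e+12 / 2.318718e-04 = 6.4379e+15 /cm^3

6.4379e+15


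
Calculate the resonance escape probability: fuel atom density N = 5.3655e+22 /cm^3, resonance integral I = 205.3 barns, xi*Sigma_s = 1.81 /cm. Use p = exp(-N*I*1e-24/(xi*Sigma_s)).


p = exp(-N * I * 1e-24 / (xi*Sigma_s))
p = exp(-5.3655e+22 * 205.3 * 1e-24 / 1.81)
p = 0.0022749

0.0022749


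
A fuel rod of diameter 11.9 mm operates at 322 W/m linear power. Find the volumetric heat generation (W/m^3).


r = D / 2 / 1000 = 11.9 / 2 / 1000 = 0.00595 m
q''' = q' / (pi * r^2)
q''' = 322 / (pi * 0.00595^2)
q''' = 2.8952e+06 W/m^3

2.8952e+06


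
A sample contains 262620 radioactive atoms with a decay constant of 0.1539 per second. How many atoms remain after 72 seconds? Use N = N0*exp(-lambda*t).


N = N0 * exp(-lambda * t)
N = 262620 * exp(-0.1539 * 72)
N = 4.0457

4.0457


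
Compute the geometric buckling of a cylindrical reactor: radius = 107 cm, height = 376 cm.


B^2 = (2.405/R)^2 + (pi/H)^2
B^2 = (2.405/107)^2 + (pi/376)^2
B^2 = 5.7501e-04 /cm^2

5.7501e-04


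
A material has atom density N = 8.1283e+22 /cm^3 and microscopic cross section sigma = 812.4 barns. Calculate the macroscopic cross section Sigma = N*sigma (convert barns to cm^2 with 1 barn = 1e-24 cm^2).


Sigma = N * sigma_barns * 1e-24
Sigma = 8.1283e+22 * 812.4 * 1e-24
Sigma = 66.034 /cm

66.034


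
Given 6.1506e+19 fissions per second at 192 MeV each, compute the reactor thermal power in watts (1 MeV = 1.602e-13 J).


P = fission_rate * E_MeV * 1.602e-13
P = 6.1506e+19 * 192 * 1.602e-13
P = 1.8918e+09 W

1.8918e+09


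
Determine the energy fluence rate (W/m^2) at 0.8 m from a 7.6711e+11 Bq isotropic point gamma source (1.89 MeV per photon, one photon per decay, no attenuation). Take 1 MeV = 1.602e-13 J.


psi = A * E * 1.602e-13 / (4*pi*r^2)
psi = 7.6711e+11 * 1.89 * 1.602e-13 / (4*pi*0.8^2)
psi = 0.028880 W/m^2

0.028880


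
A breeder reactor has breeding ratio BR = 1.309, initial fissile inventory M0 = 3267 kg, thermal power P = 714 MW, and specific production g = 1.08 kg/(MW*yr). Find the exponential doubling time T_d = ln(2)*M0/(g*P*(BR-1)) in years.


Breeding gain G = BR - 1 = 1.309 - 1 = 0.309
Fissile production rate = g * P * G = 1.08 * 714 * 0.309 = 238.27608 kg/yr
T_d = ln(2) * M0 / (g * P * G)
T_d = ln(2) * 3267 / 238.27608 = 9.5037 yr

9.5037


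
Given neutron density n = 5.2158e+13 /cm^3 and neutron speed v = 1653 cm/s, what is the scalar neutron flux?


phi = n * v
phi = 5.2158e+13 * 1653
phi = 8.6217e+16 /cm^2/s

8.6217e+16


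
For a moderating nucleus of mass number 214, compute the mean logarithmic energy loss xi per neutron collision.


xi = 1 + (A-1)^2/(2A) * ln((A-1)/(A+1))
xi = 1 + (214-1)^2/(2*214) * ln((214-1)/(214 +1))
xi = 0.0093167

0.0093167


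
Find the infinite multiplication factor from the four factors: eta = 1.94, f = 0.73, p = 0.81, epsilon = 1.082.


k_inf = eta * f * p * epsilon
k_inf = 1.94 * 0.73 * 0.81 * 1.082
k_inf = 1.2412

1.2412


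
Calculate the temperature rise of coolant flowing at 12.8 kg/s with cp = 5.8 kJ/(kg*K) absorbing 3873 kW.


dT = Q / (m_dot * cp)
dT = 3873 / (12.8 * 5.8)
dT = 52.169 C

52.169


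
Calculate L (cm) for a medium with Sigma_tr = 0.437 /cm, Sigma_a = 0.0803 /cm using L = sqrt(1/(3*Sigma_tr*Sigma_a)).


D = 1 / (3 * Sigma_tr) = 1 / (3 * 0.437) = 0.7627765 cm
L = sqrt(D / Sigma_a)
L = sqrt(0.7627765 / 0.0803)
L = 3.0821 cm

3.0821


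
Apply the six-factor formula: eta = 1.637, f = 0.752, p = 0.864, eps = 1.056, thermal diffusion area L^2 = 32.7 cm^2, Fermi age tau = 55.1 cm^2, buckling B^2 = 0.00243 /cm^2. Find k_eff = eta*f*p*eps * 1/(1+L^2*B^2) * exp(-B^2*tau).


k_inf = eta*f*p*eps = 1.637*0.752*0.864*1.056 = 1.123167
P_TNL = 1/(1 + L^2*B^2) = 1/(1 + 32.7*0.00243) = 0.9263883
P_FNL = exp(-B^2*tau) = exp(-0.00243*55.1) = 0.8746837
k_eff = k_inf * P_TNL * P_FNL = 1.123167 * 0.9263883 * 0.8746837
k_eff = 0.91010

0.91010


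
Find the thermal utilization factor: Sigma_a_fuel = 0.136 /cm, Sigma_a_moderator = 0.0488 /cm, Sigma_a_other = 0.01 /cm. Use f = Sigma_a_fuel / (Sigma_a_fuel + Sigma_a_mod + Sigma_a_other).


f = Sigma_a_fuel / (Sigma_a_fuel + Sigma_a_mod + Sigma_a_other)
f = 0.136 / (0.136 + 0.0488 + 0.01)
f = 0.69815

0.69815


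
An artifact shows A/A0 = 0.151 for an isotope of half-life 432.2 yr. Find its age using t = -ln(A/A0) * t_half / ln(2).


lambda = ln(2) / t_half = ln(2) / 432.2 = 0.001603765 /yr
t = -ln(A/A0) / lambda
t = -ln(0.151) / 0.001603765
t = 1178.8 yr

1178.8


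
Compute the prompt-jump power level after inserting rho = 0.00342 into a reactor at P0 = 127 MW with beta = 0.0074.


P1/P0 = beta / (beta - rho)
P1/P0 = 0.0074 / (0.0074 - 0.00342) = 1.859296
P1 = 127 * 1.859296 = 236.13 MW

236.13


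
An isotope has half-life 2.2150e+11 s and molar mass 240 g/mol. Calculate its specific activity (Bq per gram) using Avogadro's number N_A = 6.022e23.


lambda = ln(2) / t_half = ln(2) / 2.2150e+11 = 3.129333e-12 /s
SA = lambda * N_A / M
SA = 3.129333e-12 * 6.022e23 / 240
SA = 7.8520e+09 Bq/g

7.8520e+09


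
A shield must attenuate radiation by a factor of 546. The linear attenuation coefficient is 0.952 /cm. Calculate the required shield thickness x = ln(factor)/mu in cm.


x = ln(factor) / mu
x = ln(546) / 0.952
x = 6.6204 cm

6.6204


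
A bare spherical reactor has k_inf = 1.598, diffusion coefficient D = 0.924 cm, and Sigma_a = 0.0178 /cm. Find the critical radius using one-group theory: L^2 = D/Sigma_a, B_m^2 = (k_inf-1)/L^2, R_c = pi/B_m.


L^2 = D / Sigma_a = 0.924 / 0.0178 = 51.91011 cm^2
B_m^2 = (k_inf - 1) / L^2 = (1.598 - 1) / 51.91011 = 0.01151991 /cm^2
For a bare sphere: B_g = pi/R, so R_c = pi / sqrt(B_m^2)
R_c = pi / sqrt(0.01151991) = 29.270 cm

29.270
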